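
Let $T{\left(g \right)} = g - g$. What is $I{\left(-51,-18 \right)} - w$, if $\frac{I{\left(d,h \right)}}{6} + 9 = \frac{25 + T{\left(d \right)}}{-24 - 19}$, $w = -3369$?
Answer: $\frac{142395}{43} \approx 3311.5$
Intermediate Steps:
$T{\left(g \right)} = 0$
$I{\left(d,h \right)} = - \frac{2472}{43}$ ($I{\left(d,h \right)} = -54 + 6 \frac{25 + 0}{-24 - 19} = -54 + 6 \frac{25}{-43} = -54 + 6 \cdot 25 \left(- \frac{1}{43}\right) = -54 + 6 \left(- \frac{25}{43}\right) = -54 - \frac{150}{43} = - \frac{2472}{43}$)
$I{\left(-51,-18 \right)} - w = - \frac{2472}{43} - -3369 = - \frac{2472}{43} + 3369 = \frac{142395}{43}$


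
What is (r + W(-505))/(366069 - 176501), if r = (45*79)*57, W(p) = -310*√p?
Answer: 202635/189568 - 155*I*√505/94784 ≈ 1.0689 - 0.036749*I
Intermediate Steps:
r = 202635 (r = 3555*57 = 202635)
(r + W(-505))/(366069 - 176501) = (202635 - 310*I*√505)/(366069 - 176501) = (202635 - 310*I*√505)/189568 = (202635 - 310*I*√505)*(1/189568) = 202635/189568 - 155*I*√505/94784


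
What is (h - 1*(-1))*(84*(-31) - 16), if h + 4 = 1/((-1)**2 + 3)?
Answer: 7205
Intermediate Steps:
h = -15/4 (h = -4 + 1/((-1)**2 + 3) = -4 + 1/(1 + 3) = -4 + 1/4 = -15/4 ≈ -3.7500)
(h - 1*(-1))*(84*(-31) - 16) = (-15/4 - 1*(-1))*(84*(-31) - 16) = (-15/4 + 1)*(-2604 - 16) = -11/4*(-2620) = 7205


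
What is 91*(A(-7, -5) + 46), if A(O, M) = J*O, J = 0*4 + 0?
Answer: 4186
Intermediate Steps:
J = 0 (J = 0 + 0 = 0)
A(O, M) = 0 (A(O, M) = 0*O = 0)
91*(A(-7, -5) + 46) = 91*(0 + 46) = 91*46 = 4186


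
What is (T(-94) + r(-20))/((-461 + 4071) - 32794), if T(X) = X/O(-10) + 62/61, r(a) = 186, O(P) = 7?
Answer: -37061/6230784 ≈ -0.0059480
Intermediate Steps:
T(X) = 62/61 + X/7 (T(X) = X/7 + 62/61 = 62/61 + X/7)
(T(-94) + r(-20))/((-461 + 4071) - 32794) = ((62/61 + (⅐)*(-94)) + 186)/((-461 + 4071) - 32794) = ((62/61 - 94/7) + 186)/(3610 - 32794) = (-5300/427 + 186)/(-29184) = (74122/427)*(-1/29184) = -37061/6230784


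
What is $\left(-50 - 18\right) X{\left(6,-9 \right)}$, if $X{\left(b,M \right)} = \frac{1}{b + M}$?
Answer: $\frac{68}{3} \approx 22.667$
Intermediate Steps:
$X{\left(b,M \right)} = \frac{1}{M + b}$
$\left(-50 - 18\right) X{\left(6,-9 \right)} = \frac{-50 - 18}{-9 + 6} = - \frac{68}{-3} = \left(-68\right) \left(- \frac{1}{3}\right) = \frac{68}{3}$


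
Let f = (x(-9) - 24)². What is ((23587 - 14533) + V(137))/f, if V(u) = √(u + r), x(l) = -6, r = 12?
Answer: 503/50 + √149/900 ≈ 10.074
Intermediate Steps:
V(u) = √(12 + u) (V(u) = √(u + 12) = √(12 + u))
f = 900 (f = (-6 - 24)² = (-30)² = 900)
((23587 - 14533) + V(137))/f = ((23587 - 14533) + √(12 + 137))/900 = (9054 + √149)*(1/900) = 503/50 + √149/900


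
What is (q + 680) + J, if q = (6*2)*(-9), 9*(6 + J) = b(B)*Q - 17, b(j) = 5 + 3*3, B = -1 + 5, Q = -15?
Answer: 4867/9 ≈ 540.78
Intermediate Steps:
B = 4
b(j) = 14 (b(j) = 5 + 9 = 14)
J = -281/9 (J = -6 + (14*(-15) - 17)/9 = -6 + (-210 - 17)/9 = -6 + (⅑)*(-227) = -6 - 227/9 = -281/9 ≈ -31.222)
q = -108 (q = 12*(-9) = -108)
(q + 680) + J = (-108 + 680) - 281/9 = 572 - 281/9 = 4867/9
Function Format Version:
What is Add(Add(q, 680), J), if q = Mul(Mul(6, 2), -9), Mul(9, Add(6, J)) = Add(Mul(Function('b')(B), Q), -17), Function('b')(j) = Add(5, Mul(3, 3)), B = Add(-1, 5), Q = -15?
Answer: Rational(4867, 9) ≈ 540.78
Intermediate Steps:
B = 4
Function('b')(j) = 14 (Function('b')(j) = Add(5, 9) = 14)
J = Rational(-281, 9) (J = Add(-6, Mul(Rational(1, 9), Add(Mul(14, -15), -17))) = Add(-6, Mul(Rational(1, 9), Add(-210, -17))) = Add(-6, Mul(Rational(1, 9), -227)) = Add(-6, Rational(-227, 9)) = Rational(-281, 9) ≈ -31.222)
q = -108 (q = Mul(12, -9) = -108)
Add(Add(q, 680), J) = Add(Add(-108, 680), Rational(-281, 9)) = Add(572, Rational(-281, 9)) = Rational(4867, 9)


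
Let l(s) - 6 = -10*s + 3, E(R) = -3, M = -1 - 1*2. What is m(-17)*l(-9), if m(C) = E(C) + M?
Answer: -594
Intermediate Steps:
M = -3 (M = -1 - 2 = -3)
l(s) = 9 - 10*s (l(s) = 6 + (-10*s + 3) = 6 + (3 - 10*s) = 9 - 10*s)
m(C) = -6 (m(C) = -3 - 3 = -6)
m(-17)*l(-9) = -6*(9 - 10*(-9)) = -6*(9 + 90) = -6*99 = -594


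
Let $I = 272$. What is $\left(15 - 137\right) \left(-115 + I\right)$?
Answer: $-19154$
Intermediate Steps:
$\left(15 - 137\right) \left(-115 + I\right) = \left(15 - 137\right) \left(-115 + 272\right) = \left(-122\right) 157 = -19154$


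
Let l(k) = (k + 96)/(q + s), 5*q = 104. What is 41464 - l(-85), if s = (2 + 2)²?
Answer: 7629321/184 ≈ 41464.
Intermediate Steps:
q = 104/5 (q = (⅕)*104 = 104/5 ≈ 20.800)
s = 16 (s = 4² = 16)
l(k) = 60/23 + 5*k/184 (l(k) = (k + 96)/(104/5 + 16) = (96 + k)/(184/5) = (96 + k)*(5/184) = 60/23 + 5*k/184)
41464 - l(-85) = 41464 - (60/23 + (5/184)*(-85)) = 41464 - (60/23 - 425/184) = 41464 - 1*55/184 = 41464 - 55/184 = 7629321/184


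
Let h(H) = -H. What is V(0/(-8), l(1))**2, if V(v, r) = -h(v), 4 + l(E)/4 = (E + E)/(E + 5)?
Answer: 0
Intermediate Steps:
l(E) = -16 + 8*E/(5 + E) (l(E) = -16 + 4*((E + E)/(E + 5)) = -16 + 4*((2*E)/(5 + E)) = -16 + 4*(2*E/(5 + E)) = -16 + 8*E/(5 + E))
V(v, r) = v (V(v, r) = -(-1)*v = v)
V(0/(-8), l(1))**2 = (0/(-8))**2 = (0*(-1/8))**2 = 0**2 = 0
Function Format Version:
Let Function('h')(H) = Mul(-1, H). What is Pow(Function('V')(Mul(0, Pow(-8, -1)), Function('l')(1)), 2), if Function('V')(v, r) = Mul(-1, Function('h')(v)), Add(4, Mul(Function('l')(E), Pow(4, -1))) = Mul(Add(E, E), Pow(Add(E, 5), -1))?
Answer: 0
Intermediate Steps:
Function('l')(E) = Add(-16, Mul(8, E, Pow(Add(5, E), -1))) (Function('l')(E) = Add(-16, Mul(4, Mul(Add(E, E), Pow(Add(E, 5), -1)))) = Add(-16, Mul(4, Mul(Mul(2, E), Pow(Add(5, E), -1)))) = Add(-16, Mul(4, Mul(2, E, Pow(Add(5, E), -1)))) = Add(-16, Mul(8, E, Pow(Add(5, E), -1))))
Function('V')(v, r) = v (Function('V')(v, r) = Mul(-1, Mul(-1, v)) = v)
Pow(Function('V')(Mul(0, Pow(-8, -1)), Function('l')(1)), 2) = Pow(Mul(0, Pow(-8, -1)), 2) = Pow(Mul(0, Rational(-1, 8)), 2) = Pow(0, 2) = 0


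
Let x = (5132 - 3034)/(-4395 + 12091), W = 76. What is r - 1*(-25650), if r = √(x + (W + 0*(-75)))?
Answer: 25650 + √282344114/1924 ≈ 25659.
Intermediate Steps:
x = 1049/3848 (x = 2098/7696 = 2098*(1/7696) = 1049/3848 ≈ 0.27261)
r = √282344114/1924 (r = √(1049/3848 + (76 + 0*(-75))) = √(1049/3848 + (76 + 0)) = √(1049/3848 + 76) = √(293497/3848) = √282344114/1924 ≈ 8.7334)
r - 1*(-25650) = √282344114/1924 - 1*(-25650) = √282344114/1924 + 25650 = 25650 + √282344114/1924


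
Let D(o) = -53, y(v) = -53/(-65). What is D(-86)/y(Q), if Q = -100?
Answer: -65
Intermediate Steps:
y(v) = 53/65 (y(v) = -53*(-1/65) = 53/65)
D(-86)/y(Q) = -53/53/65 = -53*65/53 = -65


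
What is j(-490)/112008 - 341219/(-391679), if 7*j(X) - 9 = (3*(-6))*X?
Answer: 90330979385/102366090008 ≈ 0.88243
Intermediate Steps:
j(X) = 9/7 - 18*X/7 (j(X) = 9/7 + ((3*(-6))*X)/7 = 9/7 + (-18*X)/7 = 9/7 - 18*X/7)
j(-490)/112008 - 341219/(-391679) = (9/7 - 18/7*(-490))/112008 - 341219/(-391679) = (9/7 + 1260)*(1/112008) - 341219*(-1/391679) = (8829/7)*(1/112008) + 341219/391679 = 2943/261352 + 341219/391679 = 90330979385/102366090008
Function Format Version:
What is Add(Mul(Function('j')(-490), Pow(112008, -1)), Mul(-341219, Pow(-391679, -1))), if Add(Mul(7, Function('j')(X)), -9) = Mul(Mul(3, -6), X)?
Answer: Rational(90330979385, 102366090008) ≈ 0.88243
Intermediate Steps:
Function('j')(X) = Add(Rational(9, 7), Mul(Rational(-18, 7), X)) (Function('j')(X) = Add(Rational(9, 7), Mul(Rational(1, 7), Mul(Mul(3, -6), X))) = Add(Rational(9, 7), Mul(Rational(1, 7), Mul(-18, X))) = Add(Rational(9, 7), Mul(Rational(-18, 7), X)))
Add(Mul(Function('j')(-490), Pow(112008, -1)), Mul(-341219, Pow(-391679, -1))) = Add(Mul(Add(Rational(9, 7), Mul(Rational(-18, 7), -490)), Pow(112008, -1)), Mul(-341219, Pow(-391679, -1))) = Add(Mul(Add(Rational(9, 7), 1260), Rational(1, 112008)), Mul(-341219, Rational(-1, 391679))) = Add(Mul(Rational(8829, 7), Rational(1, 112008)), Rational(341219, 391679)) = Add(Rational(2943, 261352), Rational(341219, 391679)) = Rational(90330979385, 102366090008)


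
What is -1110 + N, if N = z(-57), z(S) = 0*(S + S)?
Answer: -1110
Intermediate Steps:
z(S) = 0 (z(S) = 0*(2*S) = 0)
N = 0
-1110 + N = -1110 + 0 = -1110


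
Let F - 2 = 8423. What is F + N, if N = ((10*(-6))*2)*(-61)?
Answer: 15745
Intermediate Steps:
F = 8425 (F = 2 + 8423 = 8425)
N = 7320 (N = -60*2*(-61) = -120*(-61) = 7320)
F + N = 8425 + 7320 = 15745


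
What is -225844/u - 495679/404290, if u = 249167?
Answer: -214813320153/100735726430 ≈ -2.1324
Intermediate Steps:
-225844/u - 495679/404290 = -225844/249167 - 495679/404290 = -214813320153/100735726430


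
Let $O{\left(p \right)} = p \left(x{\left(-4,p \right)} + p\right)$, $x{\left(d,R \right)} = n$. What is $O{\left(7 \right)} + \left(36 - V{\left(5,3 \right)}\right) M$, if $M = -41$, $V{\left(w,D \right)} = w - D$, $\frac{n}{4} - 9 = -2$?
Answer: $-1149$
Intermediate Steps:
$n = 28$ ($n = 36 + 4 \left(-2\right) = 36 - 8 = 28$)
$x{\left(d,R \right)} = 28$
$O{\left(p \right)} = p \left(28 + p\right)$
$O{\left(7 \right)} + \left(36 - V{\left(5,3 \right)}\right) M = 7 \left(28 + 7\right) + \left(36 - \left(5 - 3\right)\right) \left(-41\right) = 7 \cdot 35 + \left(36 - \left(5 - 3\right)\right) \left(-41\right) = 245 + \left(36 - 2\right) \left(-41\right) = 245 + 34 \left(-41\right) = 245 - 1394 = -1149$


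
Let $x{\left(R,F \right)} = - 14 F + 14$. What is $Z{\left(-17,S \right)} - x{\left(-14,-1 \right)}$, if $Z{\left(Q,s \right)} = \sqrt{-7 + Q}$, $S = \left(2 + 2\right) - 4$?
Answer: $-28 + 2 i \sqrt{6} \approx -28.0 + 4.899 i$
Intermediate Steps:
$x{\left(R,F \right)} = 14 - 14 F$
$S = 0$ ($S = 4 - 4 = 0$)
$Z{\left(-17,S \right)} - x{\left(-14,-1 \right)} = \sqrt{-7 - 17} - \left(14 - -14\right) = \sqrt{-24} - \left(14 + 14\right) = 2 i \sqrt{6} - 28 = -28 + 2 i \sqrt{6}$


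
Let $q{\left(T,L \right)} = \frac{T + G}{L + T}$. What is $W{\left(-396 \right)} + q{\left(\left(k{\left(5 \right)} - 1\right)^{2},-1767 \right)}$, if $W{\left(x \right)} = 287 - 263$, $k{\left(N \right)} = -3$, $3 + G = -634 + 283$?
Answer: $\frac{42362}{1751} \approx 24.193$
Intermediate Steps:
$G = -354$ ($G = -3 + \left(-634 + 283\right) = -3 - 351 = -354$)
$q{\left(T,L \right)} = \frac{-354 + T}{L + T}$ ($q{\left(T,L \right)} = \frac{T - 354}{L + T} = \frac{-354 + T}{L + T}$)
$W{\left(x \right)} = 24$
$W{\left(-396 \right)} + q{\left(\left(k{\left(5 \right)} - 1\right)^{2},-1767 \right)} = 24 + \frac{-354 + \left(-3 - 1\right)^{2}}{-1767 + \left(-3 - 1\right)^{2}} = 24 + \frac{-354 + \left(-4\right)^{2}}{-1767 + \left(-4\right)^{2}} = 24 + \frac{-354 + 16}{-1767 + 16} = 24 + \frac{1}{-1751} \left(-338\right) = 24 - - \frac{338}{1751} = 24 + \frac{338}{1751} = \frac{42362}{1751}$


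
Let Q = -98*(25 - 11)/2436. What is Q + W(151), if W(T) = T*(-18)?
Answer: -236515/87 ≈ -2718.6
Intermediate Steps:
W(T) = -18*T
Q = -49/87 (Q = -98*14*(1/2436) = -1372*1/2436 = -49/87 ≈ -0.56322)
Q + W(151) = -49/87 - 18*151 = -49/87 - 2718 = -236515/87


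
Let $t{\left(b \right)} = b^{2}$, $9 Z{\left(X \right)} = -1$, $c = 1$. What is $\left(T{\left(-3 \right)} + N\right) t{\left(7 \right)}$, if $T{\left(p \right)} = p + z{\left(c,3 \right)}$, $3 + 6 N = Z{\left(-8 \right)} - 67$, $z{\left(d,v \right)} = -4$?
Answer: $- \frac{49441}{54} \approx -915.57$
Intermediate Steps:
$Z{\left(X \right)} = - \frac{1}{9}$ ($Z{\left(X \right)} = \frac{1}{9} \left(-1\right) = - \frac{1}{9}$)
$N = - \frac{631}{54}$ ($N = - \frac{1}{2} + \frac{- \frac{1}{9} - 67}{6} = - \frac{1}{2} + \frac{1}{6} \left(- \frac{604}{9}\right) = - \frac{1}{2} - \frac{302}{27} = - \frac{631}{54} \approx -11.685$)
$T{\left(p \right)} = -4 + p$ ($T{\left(p \right)} = p - 4 = -4 + p$)
$\left(T{\left(-3 \right)} + N\right) t{\left(7 \right)} = \left(\left(-4 - 3\right) - \frac{631}{54}\right) 7^{2} = \left(-7 - \frac{631}{54}\right) 49 = \left(- \frac{1009}{54}\right) 49 = - \frac{49441}{54}$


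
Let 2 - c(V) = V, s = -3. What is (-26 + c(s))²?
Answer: 441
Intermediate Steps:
c(V) = 2 - V
(-26 + c(s))² = (-26 + (2 - 1*(-3)))² = (-26 + (2 + 3))² = (-26 + 5)² = (-21)² = 441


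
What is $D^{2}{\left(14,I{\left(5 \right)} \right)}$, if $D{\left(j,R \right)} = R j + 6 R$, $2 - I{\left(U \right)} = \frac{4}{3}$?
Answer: $\frac{1600}{9} \approx 177.78$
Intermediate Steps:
$I{\left(U \right)} = \frac{2}{3}$ ($I{\left(U \right)} = 2 - \frac{4}{3} = \frac{2}{3}$)
$D{\left(j,R \right)} = 6 R + R j$
$D^{2}{\left(14,I{\left(5 \right)} \right)} = \left(\frac{2 \left(6 + 14\right)}{3}\right)^{2} = \left(\frac{2}{3} \cdot 20\right)^{2} = \left(\frac{40}{3}\right)^{2} = \frac{1600}{9}$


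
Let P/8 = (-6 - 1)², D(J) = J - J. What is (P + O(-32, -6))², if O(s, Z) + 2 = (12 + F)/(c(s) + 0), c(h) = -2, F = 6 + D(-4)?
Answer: 145161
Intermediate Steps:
D(J) = 0
F = 6 (F = 6 + 0 = 6)
O(s, Z) = -11 (O(s, Z) = -2 + (12 + 6)/(-2 + 0) = -2 + 18/(-2) = -2 + 18*(-½) = -2 - 9 = -11)
P = 392 (P = 8*(-6 - 1)² = 8*(-7)² = 8*49 = 392)
(P + O(-32, -6))² = (392 - 11)² = 381² = 145161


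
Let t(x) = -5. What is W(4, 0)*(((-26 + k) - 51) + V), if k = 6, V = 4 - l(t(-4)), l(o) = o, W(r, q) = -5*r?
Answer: 1240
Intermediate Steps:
V = 9 (V = 4 - 1*(-5) = 4 + 5 = 9)
W(4, 0)*(((-26 + k) - 51) + V) = (-5*4)*(((-26 + 6) - 51) + 9) = -20*((-20 - 51) + 9) = -20*(-71 + 9) = -20*(-62) = 1240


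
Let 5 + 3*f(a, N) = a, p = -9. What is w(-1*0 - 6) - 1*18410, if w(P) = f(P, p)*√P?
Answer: -18410 - 11*I*√6/3 ≈ -18410.0 - 8.9815*I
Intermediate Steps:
f(a, N) = -5/3 + a/3
w(P) = √P*(-5/3 + P/3) (w(P) = (-5/3 + P/3)*√P = √P*(-5/3 + P/3))
w(-1*0 - 6) - 1*18410 = √(-1*0 - 6)*(-5 + (-1*0 - 6))/3 - 1*18410 = √(0 - 6)*(-5 + (0 - 6))/3 - 18410 = √(-6)*(-5 - 6)/3 - 18410 = (⅓)*(I*√6)*(-11) - 18410 = -11*I*√6/3 - 18410 = -18410 - 11*I*√6/3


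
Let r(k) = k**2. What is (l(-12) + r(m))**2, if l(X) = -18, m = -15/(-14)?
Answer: 10909809/38416 ≈ 283.99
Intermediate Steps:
m = 15/14 (m = -15*(-1/14) = 15/14 ≈ 1.0714)
(l(-12) + r(m))**2 = (-18 + (15/14)**2)**2 = (-18 + 225/196)**2 = (-3303/196)**2 = 10909809/38416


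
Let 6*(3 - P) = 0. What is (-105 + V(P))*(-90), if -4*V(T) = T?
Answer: 19035/2 ≈ 9517.5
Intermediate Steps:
P = 3 (P = 3 - ⅙*0 = 3 + 0 = 3)
V(T) = -T/4
(-105 + V(P))*(-90) = (-105 - ¼*3)*(-90) = (-105 - ¾)*(-90) = -423/4*(-90) = 19035/2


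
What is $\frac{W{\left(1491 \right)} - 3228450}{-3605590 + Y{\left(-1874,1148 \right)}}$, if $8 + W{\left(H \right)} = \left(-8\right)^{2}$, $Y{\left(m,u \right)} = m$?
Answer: $\frac{1614197}{1803732} \approx 0.89492$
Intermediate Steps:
$W{\left(H \right)} = 56$ ($W{\left(H \right)} = -8 + \left(-8\right)^{2} = -8 + 64 = 56$)
$\frac{W{\left(1491 \right)} - 3228450}{-3605590 + Y{\left(-1874,1148 \right)}} = \frac{56 - 3228450}{-3605590 - 1874} = - \frac{3228394}{-3607464} = \left(-3228394\right) \left(- \frac{1}{3607464}\right) = \frac{1614197}{1803732}$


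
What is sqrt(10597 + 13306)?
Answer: sqrt(23903) ≈ 154.61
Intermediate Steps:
sqrt(10597 + 13306) = sqrt(23903)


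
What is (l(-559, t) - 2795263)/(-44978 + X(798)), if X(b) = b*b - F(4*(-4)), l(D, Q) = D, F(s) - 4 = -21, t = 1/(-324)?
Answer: -2795822/591843 ≈ -4.7239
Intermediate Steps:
t = -1/324 ≈ -0.0030864
F(s) = -17 (F(s) = 4 - 21 = -17)
X(b) = 17 + b**2 (X(b) = b*b - 1*(-17) = b**2 + 17 = 17 + b**2)
(l(-559, t) - 2795263)/(-44978 + X(798)) = (-559 - 2795263)/(-44978 + (17 + 798**2)) = -2795822/(-44978 + (17 + 636804)) = -2795822/(-44978 + 636821) = -2795822/591843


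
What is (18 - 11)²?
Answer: 49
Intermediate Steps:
(18 - 11)² = 7² = 49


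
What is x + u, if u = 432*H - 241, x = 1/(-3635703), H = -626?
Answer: -984086638120/3635703 ≈ -2.7067e+5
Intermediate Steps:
x = -1/3635703 ≈ -2.7505e-7
u = -270673 (u = 432*(-626) - 241 = -270432 - 241 = -270673)
x + u = -1/3635703 - 270673 = -984086638120/3635703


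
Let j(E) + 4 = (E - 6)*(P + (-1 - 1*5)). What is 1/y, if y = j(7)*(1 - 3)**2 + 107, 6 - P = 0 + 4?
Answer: 1/75 ≈ 0.013333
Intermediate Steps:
P = 2 (P = 6 - (0 + 4) = 6 - 1*4 = 6 - 4 = 2)
j(E) = 20 - 4*E (j(E) = -4 + (E - 6)*(2 + (-1 - 1*5)) = -4 + (-6 + E)*(2 + (-1 - 5)) = -4 + (-6 + E)*(2 - 6) = -4 + (-6 + E)*(-4) = -4 + (24 - 4*E) = 20 - 4*E)
y = 75 (y = (20 - 4*7)*(1 - 3)**2 + 107 = (20 - 28)*(-2)**2 + 107 = -8*4 + 107 = -32 + 107 = 75)
1/y = 1/75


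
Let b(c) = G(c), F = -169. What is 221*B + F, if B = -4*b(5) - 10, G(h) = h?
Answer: -6799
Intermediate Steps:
b(c) = c
B = -30 (B = -4*5 - 10 = -20 - 10 = -30)
221*B + F = 221*(-30) - 169 = -6630 - 169 = -6799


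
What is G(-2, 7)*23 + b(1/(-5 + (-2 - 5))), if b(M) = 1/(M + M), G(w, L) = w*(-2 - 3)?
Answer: 224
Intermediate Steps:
G(w, L) = -5*w (G(w, L) = w*(-5) = -5*w)
b(M) = 1/(2*M)
G(-2, 7)*23 + b(1/(-5 + (-2 - 5))) = -5*(-2)*23 + 1/(2*(1/(-5 + (-2 - 5)))) = 10*23 + 1/(2*(1/(-5 - 7))) = 230 + 1/(2*(1/(-12))) = 230 + 1/(2*(-1/12)) = 230 + (½)*(-12) = 230 - 6 = 224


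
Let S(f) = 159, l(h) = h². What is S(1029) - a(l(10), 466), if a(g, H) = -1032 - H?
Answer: 1657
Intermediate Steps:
S(1029) - a(l(10), 466) = 159 - (-1032 - 1*466) = 159 - (-1032 - 466) = 159 - 1*(-1498) = 159 + 1498 = 1657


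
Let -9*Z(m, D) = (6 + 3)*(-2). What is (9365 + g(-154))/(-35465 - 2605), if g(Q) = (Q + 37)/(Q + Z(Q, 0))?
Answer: -1423597/5786640 ≈ -0.24601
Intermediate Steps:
Z(m, D) = 2 (Z(m, D) = -(6 + 3)*(-2)/9 = -(-2) = -⅑*(-18) = 2)
g(Q) = (37 + Q)/(2 + Q) (g(Q) = (Q + 37)/(Q + 2) = (37 + Q)/(2 + Q))
(9365 + g(-154))/(-35465 - 2605) = (9365 + (37 - 154)/(2 - 154))/(-35465 - 2605) = (9365 - 117/(-152))/(-38070) = (9365 - 1/152*(-117))*(-1/38070) = (9365 + 117/152)*(-1/38070) = (1423597/152)*(-1/38070) = -1423597/5786640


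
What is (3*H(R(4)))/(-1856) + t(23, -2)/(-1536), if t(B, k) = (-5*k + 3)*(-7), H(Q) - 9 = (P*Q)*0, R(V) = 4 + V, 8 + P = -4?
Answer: 1991/44544 ≈ 0.044697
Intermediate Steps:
P = -12 (P = -8 - 4 = -12)
H(Q) = 9 (H(Q) = 9 - 12*Q*0 = 9 + 0 = 9)
t(B, k) = -21 + 35*k (t(B, k) = (3 - 5*k)*(-7) = -21 + 35*k)
(3*H(R(4)))/(-1856) + t(23, -2)/(-1536) = (3*9)/(-1856) + (-21 + 35*(-2))/(-1536) = 27*(-1/1856) + (-21 - 70)*(-1/1536) = -27/1856 - 91*(-1/1536) = -27/1856 + 91/1536 = 1991/44544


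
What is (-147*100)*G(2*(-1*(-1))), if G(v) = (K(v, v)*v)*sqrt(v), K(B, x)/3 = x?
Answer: -176400*sqrt(2) ≈ -2.4947e+5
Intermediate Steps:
K(B, x) = 3*x
G(v) = 3*v**(5/2) (G(v) = ((3*v)*v)*sqrt(v) = (3*v**2)*sqrt(v) = 3*v**(5/2))
(-147*100)*G(2*(-1*(-1))) = (-147*100)*(3*(2*(-1*(-1)))**(5/2)) = -44100*(2*1)**(5/2) = -44100*2**(5/2) = -44100*4*sqrt(2) = -176400*sqrt(2)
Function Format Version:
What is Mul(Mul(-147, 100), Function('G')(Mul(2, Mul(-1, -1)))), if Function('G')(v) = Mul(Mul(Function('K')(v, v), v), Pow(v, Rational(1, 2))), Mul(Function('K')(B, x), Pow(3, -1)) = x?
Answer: Mul(-176400, Pow(2, Rational(1, 2))) ≈ -2.4947e+5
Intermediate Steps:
Function('K')(B, x) = Mul(3, x)
Function('G')(v) = Mul(3, Pow(v, Rational(5, 2))) (Function('G')(v) = Mul(Mul(Mul(3, v), v), Pow(v, Rational(1, 2))) = Mul(Mul(3, Pow(v, 2)), Pow(v, Rational(1, 2))) = Mul(3, Pow(v, Rational(5, 2))))
Mul(Mul(-147, 100), Function('G')(Mul(2, Mul(-1, -1)))) = Mul(Mul(-147, 100), Mul(3, Pow(Mul(2, Mul(-1, -1)), Rational(5, 2)))) = Mul(-14700, Mul(3, Pow(Mul(2, 1), Rational(5, 2)))) = Mul(-14700, Mul(3, Pow(2, Rational(5, 2)))) = Mul(-14700, Mul(3, Mul(4, Pow(2, Rational(1, 2))))) = Mul(-14700, Mul(12, Pow(2, Rational(1, 2)))) = Mul(-176400, Pow(2, Rational(1, 2)))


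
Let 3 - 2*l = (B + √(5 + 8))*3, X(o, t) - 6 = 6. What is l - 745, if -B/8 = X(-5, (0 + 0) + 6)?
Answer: -1199/2 - 3*√13/2 ≈ -604.91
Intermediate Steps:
X(o, t) = 12 (X(o, t) = 6 + 6 = 12)
B = -96 (B = -8*12 = -96)
l = 291/2 - 3*√13/2 (l = 3/2 - (-96 + √(5 + 8))*3/2 = 3/2 - (-96 + √13)*3/2 = 3/2 - (-288 + 3*√13)/2 = 3/2 + (144 - 3*√13/2) = 291/2 - 3*√13/2 ≈ 140.09)
l - 745 = (291/2 - 3*√13/2) - 745 = -1199/2 - 3*√13/2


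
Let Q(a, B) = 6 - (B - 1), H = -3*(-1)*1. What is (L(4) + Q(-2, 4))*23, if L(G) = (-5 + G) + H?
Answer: 115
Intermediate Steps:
H = 3 (H = 3*1 = 3)
L(G) = -2 + G (L(G) = (-5 + G) + 3 = -2 + G)
Q(a, B) = 7 - B (Q(a, B) = 6 - (-1 + B) = 6 + (1 - B) = 7 - B)
(L(4) + Q(-2, 4))*23 = ((-2 + 4) + (7 - 1*4))*23 = (2 + (7 - 4))*23 = (2 + 3)*23 = 5*23 = 115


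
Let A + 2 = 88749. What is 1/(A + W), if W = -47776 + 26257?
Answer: 1/67228 ≈ 1.4875e-5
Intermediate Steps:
W = -21519
A = 88747 (A = -2 + 88749 = 88747)
1/(A + W) = 1/(88747 - 21519) = 1/67228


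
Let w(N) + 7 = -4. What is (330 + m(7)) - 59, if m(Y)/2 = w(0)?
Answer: 249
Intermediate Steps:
w(N) = -11 (w(N) = -7 - 4 = -11)
m(Y) = -22 (m(Y) = 2*(-11) = -22)
(330 + m(7)) - 59 = (330 - 22) - 59 = 308 - 59 = 249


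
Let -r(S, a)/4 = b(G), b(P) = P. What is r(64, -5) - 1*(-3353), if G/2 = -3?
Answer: 3377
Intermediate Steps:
G = -6 (G = 2*(-3) = -6)
r(S, a) = 24 (r(S, a) = -4*(-6) = 24)
r(64, -5) - 1*(-3353) = 24 - 1*(-3353) = 24 + 3353 = 3377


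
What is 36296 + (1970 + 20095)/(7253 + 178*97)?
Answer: 296654563/8173 ≈ 36297.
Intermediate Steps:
36296 + (1970 + 20095)/(7253 + 178*97) = 36296 + 22065/(7253 + 17266) = 36296 + 22065/24519 = 36296 + 22065*(1/24519) = 36296 + 7355/8173 = 296654563/8173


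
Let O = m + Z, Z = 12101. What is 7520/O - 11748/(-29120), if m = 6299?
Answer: 135983/167440 ≈ 0.81213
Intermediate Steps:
O = 18400 (O = 6299 + 12101 = 18400)
7520/O - 11748/(-29120) = 7520/18400 - 11748/(-29120) = 7520*(1/18400) - 11748*(-1/29120) = 47/115 + 2937/7280 = 135983/167440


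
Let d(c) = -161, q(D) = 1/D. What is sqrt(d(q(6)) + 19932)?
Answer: sqrt(19771) ≈ 140.61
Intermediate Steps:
sqrt(d(q(6)) + 19932) = sqrt(-161 + 19932) = sqrt(19771)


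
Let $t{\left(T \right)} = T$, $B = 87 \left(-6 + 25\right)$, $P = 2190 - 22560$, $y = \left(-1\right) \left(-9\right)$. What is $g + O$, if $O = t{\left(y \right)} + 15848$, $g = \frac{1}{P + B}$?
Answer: $\frac{296795468}{18717} \approx 15857.0$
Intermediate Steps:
$y = 9$
$P = -20370$
$B = 1653$ ($B = 87 \cdot 19 = 1653$)
$g = - \frac{1}{18717}$ ($g = \frac{1}{-20370 + 1653} = \frac{1}{-18717} = - \frac{1}{18717} \approx -5.3427 \cdot 10^{-5}$)
$O = 15857$ ($O = 9 + 15848 = 15857$)
$g + O = - \frac{1}{18717} + 15857 = \frac{296795468}{18717}$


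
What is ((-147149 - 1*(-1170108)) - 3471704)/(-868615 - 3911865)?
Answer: 489749/956096 ≈ 0.51224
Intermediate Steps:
((-147149 - 1*(-1170108)) - 3471704)/(-868615 - 3911865) = ((-147149 + 1170108) - 3471704)/(-4780480) = (1022959 - 3471704)*(-1/4780480) = -2448745*(-1/4780480) = 489749/956096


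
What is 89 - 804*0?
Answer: 89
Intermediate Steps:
89 - 804*0 = 89 - 134*0 = 89 + 0 = 89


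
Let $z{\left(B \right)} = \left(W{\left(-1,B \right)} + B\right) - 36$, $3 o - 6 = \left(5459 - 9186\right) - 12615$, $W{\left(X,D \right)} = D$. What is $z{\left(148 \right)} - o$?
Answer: $\frac{17116}{3} \approx 5705.3$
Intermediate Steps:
$o = - \frac{16336}{3}$ ($o = 2 + \frac{\left(5459 - 9186\right) - 12615}{3} = 2 + \frac{-3727 - 12615}{3} = 2 + \frac{1}{3} \left(-16342\right) = 2 - \frac{16342}{3} = - \frac{16336}{3} \approx -5445.3$)
$z{\left(B \right)} = -36 + 2 B$ ($z{\left(B \right)} = \left(B + B\right) - 36 = 2 B - 36 = -36 + 2 B$)
$z{\left(148 \right)} - o = \left(-36 + 2 \cdot 148\right) - - \frac{16336}{3} = \left(-36 + 296\right) + \frac{16336}{3} = 260 + \frac{16336}{3} = \frac{17116}{3}$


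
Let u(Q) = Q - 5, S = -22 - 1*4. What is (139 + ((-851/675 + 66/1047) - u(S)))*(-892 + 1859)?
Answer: 38453336167/235575 ≈ 1.6323e+5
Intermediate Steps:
S = -26 (S = -22 - 4 = -26)
u(Q) = -5 + Q
(139 + ((-851/675 + 66/1047) - u(S)))*(-892 + 1859) = (139 + ((-851/675 + 66/1047) - (-5 - 26)))*(-892 + 1859) = (139 + ((-851*1/675 + 66*(1/1047)) - 1*(-31)))*967 = (139 + ((-851/675 + 22/349) + 31))*967 = (139 + (-282149/235575 + 31))*967 = (139 + 7020676/235575)*967 = (39765601/235575)*967 = 38453336167/235575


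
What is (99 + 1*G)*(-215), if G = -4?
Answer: -20425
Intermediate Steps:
(99 + 1*G)*(-215) = (99 + 1*(-4))*(-215) = (99 - 4)*(-215) = 95*(-215) = -20425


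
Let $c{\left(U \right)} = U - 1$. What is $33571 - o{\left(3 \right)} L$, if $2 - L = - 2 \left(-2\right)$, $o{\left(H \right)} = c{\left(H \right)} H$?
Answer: $33583$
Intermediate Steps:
$c{\left(U \right)} = -1 + U$
$o{\left(H \right)} = H \left(-1 + H\right)$ ($o{\left(H \right)} = \left(-1 + H\right) H = H \left(-1 + H\right)$)
$L = -2$ ($L = 2 - - 2 \left(-2\right) = 2 - \left(-1\right) \left(-4\right) = 2 - 4 = -2$)
$33571 - o{\left(3 \right)} L = 33571 - 3 \left(-1 + 3\right) \left(-2\right) = 33571 - 3 \cdot 2 \left(-2\right) = 33571 - 6 \left(-2\right) = 33571 - -12 = 33571 + 12 = 33583$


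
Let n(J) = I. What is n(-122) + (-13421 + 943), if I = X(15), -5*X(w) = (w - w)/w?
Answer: -12478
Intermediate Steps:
X(w) = 0 (X(w) = -(w - w)/(5*w) = -0/w = -⅕*0 = 0)
I = 0
n(J) = 0
n(-122) + (-13421 + 943) = 0 + (-13421 + 943) = 0 - 12478 = -12478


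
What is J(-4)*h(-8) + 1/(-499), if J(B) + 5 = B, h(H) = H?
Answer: 35927/499 ≈ 71.998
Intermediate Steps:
J(B) = -5 + B
J(-4)*h(-8) + 1/(-499) = (-5 - 4)*(-8) + 1/(-499) = -9*(-8) - 1/499 = 72 - 1/499 = 35927/499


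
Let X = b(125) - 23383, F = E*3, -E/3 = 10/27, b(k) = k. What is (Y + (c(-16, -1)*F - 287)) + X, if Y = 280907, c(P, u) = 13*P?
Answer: 774166/3 ≈ 2.5806e+5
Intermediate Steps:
E = -10/9 (E = -30/27 = -3*10/27 = -10/9 ≈ -1.1111)
F = -10/3 (F = -10/9*3 = -10/3 ≈ -3.3333)
X = -23258 (X = 125 - 23383 = -23258)
(Y + (c(-16, -1)*F - 287)) + X = (280907 + ((13*(-16))*(-10/3) - 287)) - 23258 = (280907 + (-208*(-10/3) - 287)) - 23258 = (280907 + (2080/3 - 287)) - 23258 = (280907 + 1219/3) - 23258 = 843940/3 - 23258 = 774166/3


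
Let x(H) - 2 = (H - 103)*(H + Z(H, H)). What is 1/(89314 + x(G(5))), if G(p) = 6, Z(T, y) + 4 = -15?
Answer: 1/90577 ≈ 1.1040e-5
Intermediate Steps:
Z(T, y) = -19 (Z(T, y) = -4 - 15 = -19)
x(H) = 2 + (-103 + H)*(-19 + H) (x(H) = 2 + (H - 103)*(H - 19) = 2 + (-103 + H)*(-19 + H))
1/(89314 + x(G(5))) = 1/(89314 + (1959 + 6**2 - 122*6)) = 1/(89314 + (1959 + 36 - 732)) = 1/(89314 + 1263) = 1/90577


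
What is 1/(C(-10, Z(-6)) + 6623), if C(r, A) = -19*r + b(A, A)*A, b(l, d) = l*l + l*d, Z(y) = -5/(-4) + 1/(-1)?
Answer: 32/218017 ≈ 0.00014678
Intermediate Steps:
Z(y) = ¼ (Z(y) = -5*(-¼) + 1*(-1) = 5/4 - 1 = ¼)
b(l, d) = l² + d*l
C(r, A) = -19*r + 2*A³ (C(r, A) = -19*r + (A*(A + A))*A = -19*r + (A*(2*A))*A = -19*r + (2*A²)*A = -19*r + 2*A³)
1/(C(-10, Z(-6)) + 6623) = 1/((-19*(-10) + 2*(¼)³) + 6623) = 1/((190 + 2*(1/64)) + 6623) = 1/((190 + 1/32) + 6623) = 1/(6081/32 + 6623) = 1/(218017/32) = 32/218017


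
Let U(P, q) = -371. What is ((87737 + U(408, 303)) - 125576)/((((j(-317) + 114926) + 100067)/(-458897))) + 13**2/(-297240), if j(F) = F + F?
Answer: 579104575634681/7079563240 ≈ 81800.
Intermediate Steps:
j(F) = 2*F
((87737 + U(408, 303)) - 125576)/((((j(-317) + 114926) + 100067)/(-458897))) + 13**2/(-297240) = ((87737 - 371) - 125576)/((((2*(-317) + 114926) + 100067)/(-458897))) + 13**2/(-297240) = (87366 - 125576)/((((-634 + 114926) + 100067)*(-1/458897))) + 169*(-1/297240) = -38210*(-458897/(114292 + 100067)) - 169/297240 = -38210/(214359*(-1/458897)) - 169/297240 = -38210/(-214359/458897) - 169/297240 = -38210*(-458897/214359) - 169/297240 = 17534454370/214359 - 169/297240 = 579104575634681/7079563240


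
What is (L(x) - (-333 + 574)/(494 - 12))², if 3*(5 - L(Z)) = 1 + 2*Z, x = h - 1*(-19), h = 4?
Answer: 4489/36 ≈ 124.69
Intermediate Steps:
x = 23 (x = 4 - 1*(-19) = 4 + 19 = 23)
L(Z) = 14/3 - 2*Z/3 (L(Z) = 5 - (1 + 2*Z)/3 = 5 + (-⅓ - 2*Z/3) = 14/3 - 2*Z/3)
(L(x) - (-333 + 574)/(494 - 12))² = ((14/3 - ⅔*23) - (-333 + 574)/(494 - 12))² = ((14/3 - 46/3) - 241/482)² = (-32/3 - 241/482)² = (-32/3 - 1*½)² = (-32/3 - ½)² = (-67/6)² = 4489/36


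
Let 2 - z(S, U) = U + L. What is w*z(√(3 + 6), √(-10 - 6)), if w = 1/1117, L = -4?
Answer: 6/1117 - 4*I/1117 ≈ 0.0053715 - 0.003581*I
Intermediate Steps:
z(S, U) = 6 - U (z(S, U) = 2 - (U - 4) = 2 - (-4 + U) = 2 + (4 - U) = 6 - U)
w = 1/1117 ≈ 0.00089526
w*z(√(3 + 6), √(-10 - 6)) = (6 - √(-10 - 6))/1117 = (6 - √(-16))/1117 = (6 - 4*I)/1117 = 6/1117 - 4*I/1117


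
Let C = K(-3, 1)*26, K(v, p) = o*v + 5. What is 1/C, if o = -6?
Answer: 1/598 ≈ 0.0016722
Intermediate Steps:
K(v, p) = 5 - 6*v (K(v, p) = -6*v + 5 = 5 - 6*v)
C = 598 (C = (5 - 6*(-3))*26 = (5 + 18)*26 = 23*26 = 598)
1/C = 1/598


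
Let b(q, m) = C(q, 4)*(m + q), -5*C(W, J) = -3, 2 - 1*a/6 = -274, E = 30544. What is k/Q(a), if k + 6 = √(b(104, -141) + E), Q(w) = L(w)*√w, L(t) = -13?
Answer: √46*(30 - √763045)/17940 ≈ -0.31890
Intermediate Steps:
a = 1656 (a = 12 - 6*(-274) = 12 + 1644 = 1656)
C(W, J) = ⅗ (C(W, J) = -⅕*(-3) = ⅗)
Q(w) = -13*√w
b(q, m) = 3*m/5 + 3*q/5 (b(q, m) = 3*(m + q)/5 = 3*m/5 + 3*q/5)
k = -6 + √763045/5 (k = -6 + √(((⅗)*(-141) + (⅗)*104) + 30544) = -6 + √((-423/5 + 312/5) + 30544) = -6 + √(-111/5 + 30544) = -6 + √(152609/5) = -6 + √763045/5 ≈ 168.70)
k/Q(a) = (-6 + √763045/5)/((-78*√46)) = (-6 + √763045/5)*(-√46/3588) = -√46*(-6 + √763045/5)/3588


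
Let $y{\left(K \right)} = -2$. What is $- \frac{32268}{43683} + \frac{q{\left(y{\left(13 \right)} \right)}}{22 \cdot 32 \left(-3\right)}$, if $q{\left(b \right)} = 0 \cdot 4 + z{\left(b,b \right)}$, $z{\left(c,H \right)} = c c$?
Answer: $- \frac{5693729}{7688208} \approx -0.74058$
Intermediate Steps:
$z{\left(c,H \right)} = c^{2}$
$q{\left(b \right)} = b^{2}$ ($q{\left(b \right)} = 0 \cdot 4 + b^{2} = 0 + b^{2} = b^{2}$)
$- \frac{32268}{43683} + \frac{q{\left(y{\left(13 \right)} \right)}}{22 \cdot 32 \left(-3\right)} = - \frac{32268}{43683} + \frac{\left(-2\right)^{2}}{22 \cdot 32 \left(-3\right)} = \left(-32268\right) \frac{1}{43683} + \frac{4}{704 \left(-3\right)} = - \frac{10756}{14561} + \frac{4}{-2112} = - \frac{10756}{14561} + 4 \left(- \frac{1}{2112}\right) = - \frac{10756}{14561} - \frac{1}{528} = - \frac{5693729}{7688208}$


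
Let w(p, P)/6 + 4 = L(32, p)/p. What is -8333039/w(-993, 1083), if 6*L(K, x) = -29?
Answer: 636515979/1831 ≈ 3.4763e+5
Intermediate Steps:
L(K, x) = -29/6 (L(K, x) = (⅙)*(-29) = -29/6)
w(p, P) = -24 - 29/p (w(p, P) = -24 + 6*(-29/(6*p)) = -24 - 29/p)
-8333039/w(-993, 1083) = -8333039/(-24 - 29/(-993)) = -8333039/(-24 - 29*(-1/993)) = -8333039/(-24 + 29/993) = -8333039/(-23803/993) = -8333039*(-993/23803) = 636515979/1831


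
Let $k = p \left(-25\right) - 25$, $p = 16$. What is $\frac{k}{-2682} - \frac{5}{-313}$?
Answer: $\frac{146435}{839466} \approx 0.17444$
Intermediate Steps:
$k = -425$ ($k = 16 \left(-25\right) - 25 = -400 - 25 = -425$)
$\frac{k}{-2682} - \frac{5}{-313} = - \frac{425}{-2682} - \frac{5}{-313} = \left(-425\right) \left(- \frac{1}{2682}\right) - - \frac{5}{313} = \frac{425}{2682} + \frac{5}{313} = \frac{146435}{839466}$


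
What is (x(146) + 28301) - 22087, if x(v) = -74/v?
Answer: 453585/73 ≈ 6213.5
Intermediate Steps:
(x(146) + 28301) - 22087 = (-74/146 + 28301) - 22087 = (-74*1/146 + 28301) - 22087 = (-37/73 + 28301) - 22087 = 2065936/73 - 22087 = 453585/73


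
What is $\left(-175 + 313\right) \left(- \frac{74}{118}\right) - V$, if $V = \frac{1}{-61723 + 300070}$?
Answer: $- \frac{1216999841}{14062473} \approx -86.542$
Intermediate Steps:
$V = \frac{1}{238347} \approx 4.1956 \cdot 10^{-6}$
$\left(-175 + 313\right) \left(- \frac{74}{118}\right) - V = \left(-175 + 313\right) \left(- \frac{74}{118}\right) - \frac{1}{238347} = 138 \left(\left(-74\right) \frac{1}{118}\right) - \frac{1}{238347} = 138 \left(- \frac{37}{59}\right) - \frac{1}{238347} = - \frac{5106}{59} - \frac{1}{238347} = - \frac{1216999841}{14062473}$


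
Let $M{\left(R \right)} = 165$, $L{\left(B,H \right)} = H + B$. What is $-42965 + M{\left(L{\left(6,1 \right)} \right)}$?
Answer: $-42800$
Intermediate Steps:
$L{\left(B,H \right)} = B + H$
$-42965 + M{\left(L{\left(6,1 \right)} \right)} = -42965 + 165 = -42800$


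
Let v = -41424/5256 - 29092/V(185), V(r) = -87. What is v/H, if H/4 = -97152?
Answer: -1036831/1234024704 ≈ -0.00084020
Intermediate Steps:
H = -388608 (H = 4*(-97152) = -388608)
v = 2073662/6351 (v = -41424/5256 - 29092/(-87) = -41424*1/5256 - 29092*(-1/87) = -1726/219 + 29092/87 = 2073662/6351 ≈ 326.51)
v/H = (2073662/6351)/(-388608) = (2073662/6351)*(-1/388608) = -1036831/1234024704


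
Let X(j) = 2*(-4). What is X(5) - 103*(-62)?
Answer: 6378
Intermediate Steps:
X(j) = -8
X(5) - 103*(-62) = -8 - 103*(-62) = -8 + 6386 = 6378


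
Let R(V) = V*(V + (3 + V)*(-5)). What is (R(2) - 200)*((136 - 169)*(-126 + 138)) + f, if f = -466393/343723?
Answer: 33483653375/343723 ≈ 97415.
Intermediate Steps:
f = -466393/343723 (f = -466393*1/343723 = -466393/343723 ≈ -1.3569)
R(V) = V*(-15 - 4*V) (R(V) = V*(V + (-15 - 5*V)) = V*(-15 - 4*V))
(R(2) - 200)*((136 - 169)*(-126 + 138)) + f = (-1*2*(15 + 4*2) - 200)*((136 - 169)*(-126 + 138)) - 466393/343723 = (-1*2*(15 + 8) - 200)*(-33*12) - 466393/343723 = (-1*2*23 - 200)*(-396) - 466393/343723 = (-46 - 200)*(-396) - 466393/343723 = -246*(-396) - 466393/343723 = 97416 - 466393/343723 = 33483653375/343723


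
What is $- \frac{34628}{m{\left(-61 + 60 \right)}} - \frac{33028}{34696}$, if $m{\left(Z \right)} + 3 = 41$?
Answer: $- \frac{150338519}{164806} \approx -912.21$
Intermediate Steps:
$m{\left(Z \right)} = 38$ ($m{\left(Z \right)} = -3 + 41 = 38$)
$- \frac{34628}{m{\left(-61 + 60 \right)}} - \frac{33028}{34696} = - \frac{34628}{38} - \frac{33028}{34696} = \left(-34628\right) \frac{1}{38} - \frac{8257}{8674} = - \frac{17314}{19} - \frac{8257}{8674} = - \frac{150338519}{164806}$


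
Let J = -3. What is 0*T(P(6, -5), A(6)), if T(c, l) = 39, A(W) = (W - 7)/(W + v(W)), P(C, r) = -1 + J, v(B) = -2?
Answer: 0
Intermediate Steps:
P(C, r) = -4 (P(C, r) = -1 - 3 = -4)
A(W) = (-7 + W)/(-2 + W) (A(W) = (W - 7)/(W - 2) = (-7 + W)/(-2 + W))
0*T(P(6, -5), A(6)) = 0*39 = 0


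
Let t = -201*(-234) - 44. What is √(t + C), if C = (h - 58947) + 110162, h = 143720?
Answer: 5*√9677 ≈ 491.86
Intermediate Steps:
t = 46990 (t = 47034 - 44 = 46990)
C = 194935 (C = (143720 - 58947) + 110162 = 84773 + 110162 = 194935)
√(t + C) = √(46990 + 194935) = √241925 = 5*√9677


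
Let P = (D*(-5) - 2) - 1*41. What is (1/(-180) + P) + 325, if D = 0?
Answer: 50759/180 ≈ 281.99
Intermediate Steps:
P = -43 (P = (0*(-5) - 2) - 1*41 = (0 - 2) - 41 = -2 - 41 = -43)
(1/(-180) + P) + 325 = (1/(-180) - 43) + 325 = (-1/180 - 43) + 325 = -7741/180 + 325 = 50759/180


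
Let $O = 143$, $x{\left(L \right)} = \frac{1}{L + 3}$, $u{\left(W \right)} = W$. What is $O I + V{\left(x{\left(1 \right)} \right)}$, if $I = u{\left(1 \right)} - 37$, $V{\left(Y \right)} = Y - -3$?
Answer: $- \frac{20579}{4} \approx -5144.8$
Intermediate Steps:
$x{\left(L \right)} = \frac{1}{3 + L}$
$V{\left(Y \right)} = 3 + Y$ ($V{\left(Y \right)} = Y + 3 = 3 + Y$)
$I = -36$ ($I = 1 - 37 = -36$)
$O I + V{\left(x{\left(1 \right)} \right)} = 143 \left(-36\right) + \left(3 + \frac{1}{3 + 1}\right) = -5148 + \left(3 + \frac{1}{4}\right) = -5148 + \frac{13}{4} = - \frac{20579}{4}$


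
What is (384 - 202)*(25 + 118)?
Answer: 26026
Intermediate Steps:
(384 - 202)*(25 + 118) = 182*143 = 26026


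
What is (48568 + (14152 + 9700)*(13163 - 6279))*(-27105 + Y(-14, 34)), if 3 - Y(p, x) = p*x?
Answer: -4373206966736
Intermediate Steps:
Y(p, x) = 3 - p*x
(48568 + (14152 + 9700)*(13163 - 6279))*(-27105 + Y(-14, 34)) = (48568 + (14152 + 9700)*(13163 - 6279))*(-27105 + (3 - 1*(-14)*34)) = (48568 + 23852*6884)*(-27105 + (3 + 476)) = (48568 + 164197168)*(-27105 + 479) = 164245736*(-26626) = -4373206966736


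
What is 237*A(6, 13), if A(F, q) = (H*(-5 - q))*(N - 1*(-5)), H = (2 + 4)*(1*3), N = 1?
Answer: -460728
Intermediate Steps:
H = 18 (H = 6*3 = 18)
A(F, q) = -540 - 108*q (A(F, q) = (18*(-5 - q))*(1 - 1*(-5)) = (-90 - 18*q)*(1 + 5) = (-90 - 18*q)*6 = -540 - 108*q)
237*A(6, 13) = 237*(-540 - 108*13) = 237*(-540 - 1404) = 237*(-1944) = -460728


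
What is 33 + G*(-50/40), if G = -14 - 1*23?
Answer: 317/4 ≈ 79.250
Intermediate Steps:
G = -37 (G = -14 - 23 = -37)
33 + G*(-50/40) = 33 - (-1850)/40 = 33 - 37*(-5/4) = 33 + 185/4 = 317/4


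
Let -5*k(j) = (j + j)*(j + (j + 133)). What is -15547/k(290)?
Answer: 15547/82708 ≈ 0.18797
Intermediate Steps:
k(j) = -2*j*(133 + 2*j)/5 (k(j) = -(j + j)*(j + (j + 133))/5 = -2*j*(j + (133 + j))/5 = -2*j*(133 + 2*j)/5)
-15547/k(290) = -15547*(-1/(116*(133 + 2*290))) = -15547*(-1/(116*(133 + 580))) = -15547/((-⅖*290*713)) = -15547/(-82708) = -15547*(-1/82708) = 15547/82708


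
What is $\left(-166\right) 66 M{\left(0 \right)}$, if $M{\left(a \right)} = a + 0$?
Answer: $0$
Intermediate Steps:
$M{\left(a \right)} = a$
$\left(-166\right) 66 M{\left(0 \right)} = \left(-166\right) 66 \cdot 0 = \left(-10956\right) 0 = 0$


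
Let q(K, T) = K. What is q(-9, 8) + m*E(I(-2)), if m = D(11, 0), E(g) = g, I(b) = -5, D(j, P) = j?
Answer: -64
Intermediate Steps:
m = 11
q(-9, 8) + m*E(I(-2)) = -9 + 11*(-5) = -9 - 55 = -64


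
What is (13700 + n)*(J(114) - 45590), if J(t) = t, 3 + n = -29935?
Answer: 738439288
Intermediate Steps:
n = -29938 (n = -3 - 29935 = -29938)
(13700 + n)*(J(114) - 45590) = (13700 - 29938)*(114 - 45590) = -16238*(-45476) = 738439288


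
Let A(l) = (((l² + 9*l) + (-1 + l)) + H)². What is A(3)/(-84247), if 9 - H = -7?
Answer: -2916/84247 ≈ -0.034613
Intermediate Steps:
H = 16 (H = 9 - 1*(-7) = 9 + 7 = 16)
A(l) = (15 + l² + 10*l)² (A(l) = (((l² + 9*l) + (-1 + l)) + 16)² = ((-1 + l² + 10*l) + 16)² = (15 + l² + 10*l)²)
A(3)/(-84247) = (15 + 3² + 10*3)²/(-84247) = (15 + 9 + 30)²*(-1/84247) = 54²*(-1/84247) = 2916*(-1/84247) = -2916/84247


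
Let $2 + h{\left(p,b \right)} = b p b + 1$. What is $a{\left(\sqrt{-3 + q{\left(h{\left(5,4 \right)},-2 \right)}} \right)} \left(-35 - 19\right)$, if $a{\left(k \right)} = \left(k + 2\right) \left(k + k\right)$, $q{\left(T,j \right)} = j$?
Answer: $540 - 216 i \sqrt{5} \approx 540.0 - 482.99 i$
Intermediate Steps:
$h{\left(p,b \right)} = -1 + p b^{2}$ ($h{\left(p,b \right)} = -2 + \left(b p b + 1\right) = -2 + \left(p b^{2} + 1\right) = -2 + \left(1 + p b^{2}\right) = -1 + p b^{2}$)
$a{\left(k \right)} = 2 k \left(2 + k\right)$ ($a{\left(k \right)} = \left(2 + k\right) 2 k = 2 k \left(2 + k\right)$)
$a{\left(\sqrt{-3 + q{\left(h{\left(5,4 \right)},-2 \right)}} \right)} \left(-35 - 19\right) = 2 \sqrt{-3 - 2} \left(2 + \sqrt{-3 - 2}\right) \left(-35 - 19\right) = 2 \sqrt{-5} \left(2 + \sqrt{-5}\right) \left(-54\right) = 2 i \sqrt{5} \left(2 + i \sqrt{5}\right) \left(-54\right) = - 108 i \sqrt{5} \left(2 + i \sqrt{5}\right)$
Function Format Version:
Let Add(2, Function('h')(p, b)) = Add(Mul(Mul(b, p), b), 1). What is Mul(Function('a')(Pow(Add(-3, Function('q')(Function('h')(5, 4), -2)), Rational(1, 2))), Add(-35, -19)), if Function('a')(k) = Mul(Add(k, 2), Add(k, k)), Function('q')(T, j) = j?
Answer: Add(540, Mul(-216, I, Pow(5, Rational(1, 2)))) ≈ Add(540.00, Mul(-482.99, I))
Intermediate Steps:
Function('h')(p, b) = Add(-1, Mul(p, Pow(b, 2))) (Function('h')(p, b) = Add(-2, Add(Mul(Mul(b, p), b), 1)) = Add(-2, Add(Mul(p, Pow(b, 2)), 1)) = Add(-2, Add(1, Mul(p, Pow(b, 2)))) = Add(-1, Mul(p, Pow(b, 2))))
Function('a')(k) = Mul(2, k, Add(2, k)) (Function('a')(k) = Mul(Add(2, k), Mul(2, k)) = Mul(2, k, Add(2, k)))
Mul(Function('a')(Pow(Add(-3, Function('q')(Function('h')(5, 4), -2)), Rational(1, 2))), Add(-35, -19)) = Mul(Mul(2, Pow(Add(-3, -2), Rational(1, 2)), Add(2, Pow(Add(-3, -2), Rational(1, 2)))), Add(-35, -19)) = Mul(Mul(2, Pow(-5, Rational(1, 2)), Add(2, Pow(-5, Rational(1, 2)))), -54) = Mul(Mul(2, Mul(I, Pow(5, Rational(1, 2))), Add(2, Mul(I, Pow(5, Rational(1, 2))))), -54) = Mul(Mul(2, I, Pow(5, Rational(1, 2)), Add(2, Mul(I, Pow(5, Rational(1, 2))))), -54) = Mul(-108, I, Pow(5, Rational(1, 2)), Add(2, Mul(I, Pow(5, Rational(1, 2)))))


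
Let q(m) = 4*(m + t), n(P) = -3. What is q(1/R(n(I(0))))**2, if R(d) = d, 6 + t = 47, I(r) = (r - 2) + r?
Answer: 238144/9 ≈ 26460.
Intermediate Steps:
I(r) = -2 + 2*r (I(r) = (-2 + r) + r = -2 + 2*r)
t = 41 (t = -6 + 47 = 41)
q(m) = 164 + 4*m (q(m) = 4*(m + 41) = 4*(41 + m) = 164 + 4*m)
q(1/R(n(I(0))))**2 = (164 + 4/(-3))**2 = (164 + 4*(-1/3))**2 = (164 - 4/3)**2 = (488/3)**2 = 238144/9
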